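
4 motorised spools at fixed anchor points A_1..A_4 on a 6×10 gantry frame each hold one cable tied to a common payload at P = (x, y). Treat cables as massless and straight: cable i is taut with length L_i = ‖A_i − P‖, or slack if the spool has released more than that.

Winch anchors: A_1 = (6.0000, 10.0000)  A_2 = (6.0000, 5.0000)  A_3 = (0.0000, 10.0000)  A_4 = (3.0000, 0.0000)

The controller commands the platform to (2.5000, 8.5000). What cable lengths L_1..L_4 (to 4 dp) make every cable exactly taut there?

cable 1: Δx=3.5000, Δy=1.5000; L_1 = √(Δx²+Δy²) = 3.8079
cable 2: Δx=3.5000, Δy=-3.5000; L_2 = √(Δx²+Δy²) = 4.9497
cable 3: Δx=-2.5000, Δy=1.5000; L_3 = √(Δx²+Δy²) = 2.9155
cable 4: Δx=0.5000, Δy=-8.5000; L_4 = √(Δx²+Δy²) = 8.5147

(3.8079, 4.9497, 2.9155, 8.5147)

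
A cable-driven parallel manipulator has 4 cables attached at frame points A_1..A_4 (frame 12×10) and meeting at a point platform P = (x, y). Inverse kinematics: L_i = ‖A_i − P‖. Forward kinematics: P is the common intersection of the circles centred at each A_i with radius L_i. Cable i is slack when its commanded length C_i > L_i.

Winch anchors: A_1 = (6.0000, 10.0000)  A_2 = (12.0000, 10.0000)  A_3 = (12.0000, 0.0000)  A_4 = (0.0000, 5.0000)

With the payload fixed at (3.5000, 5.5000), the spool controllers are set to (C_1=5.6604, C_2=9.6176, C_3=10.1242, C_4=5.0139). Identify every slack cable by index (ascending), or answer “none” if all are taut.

i=1: geometric 5.1478 vs commanded 5.6604 ⇒ slack
i=2: geometric 9.6177 vs commanded 9.6176 ⇒ taut
i=3: geometric 10.1242 vs commanded 10.1242 ⇒ taut
i=4: geometric 3.5355 vs commanded 5.0139 ⇒ slack

1, 4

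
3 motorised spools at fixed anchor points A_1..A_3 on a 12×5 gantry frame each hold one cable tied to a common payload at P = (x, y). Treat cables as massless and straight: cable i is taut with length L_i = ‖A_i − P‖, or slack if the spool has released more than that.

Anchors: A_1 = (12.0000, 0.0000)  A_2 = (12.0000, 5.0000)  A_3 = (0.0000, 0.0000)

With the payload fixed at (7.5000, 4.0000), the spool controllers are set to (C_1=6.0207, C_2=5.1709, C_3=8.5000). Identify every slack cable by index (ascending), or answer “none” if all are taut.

2

cable 1: L_1 = ‖A_1−P‖ = 6.0208;  C_1 = 6.0207 → taut
cable 2: L_2 = ‖A_2−P‖ = 4.6098;  C_2 = 5.1709 → slack
cable 3: L_3 = ‖A_3−P‖ = 8.5000;  C_3 = 8.5000 → taut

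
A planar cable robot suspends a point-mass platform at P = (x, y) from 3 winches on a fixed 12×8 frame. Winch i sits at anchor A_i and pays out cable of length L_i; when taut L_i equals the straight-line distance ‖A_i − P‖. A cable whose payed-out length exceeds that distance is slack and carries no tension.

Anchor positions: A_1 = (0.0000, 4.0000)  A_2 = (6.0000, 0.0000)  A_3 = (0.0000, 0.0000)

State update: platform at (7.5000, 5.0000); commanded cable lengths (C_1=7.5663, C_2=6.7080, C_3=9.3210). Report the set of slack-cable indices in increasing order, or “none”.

2, 3

cable 1: √((-7.5000)²+(-1.0000)²)=7.5664, C_1=7.5663: taut
cable 2: √((-1.5000)²+(-5.0000)²)=5.2202, C_2=6.7080: slack
cable 3: √((-7.5000)²+(-5.0000)²)=9.0139, C_3=9.3210: slack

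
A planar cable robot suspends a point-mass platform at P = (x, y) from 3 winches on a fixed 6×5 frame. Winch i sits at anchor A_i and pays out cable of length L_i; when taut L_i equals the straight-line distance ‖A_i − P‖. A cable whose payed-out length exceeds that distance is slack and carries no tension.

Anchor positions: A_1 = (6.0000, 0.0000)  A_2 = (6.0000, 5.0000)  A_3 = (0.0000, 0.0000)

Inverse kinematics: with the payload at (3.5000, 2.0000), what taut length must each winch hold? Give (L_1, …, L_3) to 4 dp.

(3.2016, 3.9051, 4.0311)

L_1 = √((6.0000−3.5000)² + (0.0000−2.0000)²) = 3.2016
L_2 = √((6.0000−3.5000)² + (5.0000−2.0000)²) = 3.9051
L_3 = √((0.0000−3.5000)² + (0.0000−2.0000)²) = 4.0311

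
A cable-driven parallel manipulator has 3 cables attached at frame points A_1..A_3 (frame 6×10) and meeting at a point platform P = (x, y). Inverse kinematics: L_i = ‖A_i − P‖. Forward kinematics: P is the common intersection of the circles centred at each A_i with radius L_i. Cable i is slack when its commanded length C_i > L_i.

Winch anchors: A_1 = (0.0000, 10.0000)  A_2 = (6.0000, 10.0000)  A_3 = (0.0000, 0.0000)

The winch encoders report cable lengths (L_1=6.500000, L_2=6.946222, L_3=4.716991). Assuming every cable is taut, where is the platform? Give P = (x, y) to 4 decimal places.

expand ‖A_i−P‖²=L_i² and subtract eq 1 (q_i ≔ ‖A_i‖²−L_i²)
q_1 = 0.0000+100.0000−42.2500 = 57.7500
eq1−eq2 → [-12.0000  0.0000]·P = -30.0000
eq1−eq3 → [0.0000  20.0000]·P = 80.0000
2×2 solve → P = (2.5000, 4.0000)

(2.5000, 4.0000)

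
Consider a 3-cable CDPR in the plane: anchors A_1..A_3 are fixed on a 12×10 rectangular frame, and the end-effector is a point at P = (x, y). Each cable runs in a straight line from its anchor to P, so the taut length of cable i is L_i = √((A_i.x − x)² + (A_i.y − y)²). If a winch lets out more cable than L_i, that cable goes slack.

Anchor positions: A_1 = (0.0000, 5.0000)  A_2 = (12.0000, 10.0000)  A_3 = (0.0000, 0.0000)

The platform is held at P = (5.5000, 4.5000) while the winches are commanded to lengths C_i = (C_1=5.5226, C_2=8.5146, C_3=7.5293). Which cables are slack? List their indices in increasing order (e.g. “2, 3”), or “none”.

3

cable 1: √((-5.5000)²+(0.5000)²)=5.5227, C_1=5.5226: taut
cable 2: √((6.5000)²+(5.5000)²)=8.5147, C_2=8.5146: taut
cable 3: √((-5.5000)²+(-4.5000)²)=7.1063, C_3=7.5293: slack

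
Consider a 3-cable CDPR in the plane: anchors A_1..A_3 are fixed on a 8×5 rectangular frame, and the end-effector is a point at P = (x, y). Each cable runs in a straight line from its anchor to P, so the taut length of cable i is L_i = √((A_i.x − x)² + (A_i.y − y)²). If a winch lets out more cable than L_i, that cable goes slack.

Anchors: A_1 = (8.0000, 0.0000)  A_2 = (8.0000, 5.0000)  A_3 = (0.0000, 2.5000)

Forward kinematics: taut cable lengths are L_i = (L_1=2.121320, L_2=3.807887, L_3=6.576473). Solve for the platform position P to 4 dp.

expand ‖A_i−P‖²=L_i² and subtract eq 1 (q_i ≔ ‖A_i‖²−L_i²)
q_1 = 64.0000+0.0000−4.5000 = 59.5000
eq1−eq2 → [0.0000  -10.0000]·P = -15.0000
eq1−eq3 → [16.0000  -5.0000]·P = 96.5000
2×2 solve → P = (6.5000, 1.5000)

(6.5000, 1.5000)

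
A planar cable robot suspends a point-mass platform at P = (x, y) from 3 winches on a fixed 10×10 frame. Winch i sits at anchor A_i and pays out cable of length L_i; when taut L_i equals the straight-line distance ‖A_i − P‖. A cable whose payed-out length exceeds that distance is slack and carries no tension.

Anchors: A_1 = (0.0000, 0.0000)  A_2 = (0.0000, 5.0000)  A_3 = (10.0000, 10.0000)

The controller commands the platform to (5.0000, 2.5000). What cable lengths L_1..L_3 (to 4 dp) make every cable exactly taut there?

L_1: Δ = A_1−P = (-5.0000, -2.5000) → ‖Δ‖ = √31.2500 = 5.5902
L_2: Δ = A_2−P = (-5.0000, 2.5000) → ‖Δ‖ = √31.2500 = 5.5902
L_3: Δ = A_3−P = (5.0000, 7.5000) → ‖Δ‖ = √81.2500 = 9.0139

(5.5902, 5.5902, 9.0139)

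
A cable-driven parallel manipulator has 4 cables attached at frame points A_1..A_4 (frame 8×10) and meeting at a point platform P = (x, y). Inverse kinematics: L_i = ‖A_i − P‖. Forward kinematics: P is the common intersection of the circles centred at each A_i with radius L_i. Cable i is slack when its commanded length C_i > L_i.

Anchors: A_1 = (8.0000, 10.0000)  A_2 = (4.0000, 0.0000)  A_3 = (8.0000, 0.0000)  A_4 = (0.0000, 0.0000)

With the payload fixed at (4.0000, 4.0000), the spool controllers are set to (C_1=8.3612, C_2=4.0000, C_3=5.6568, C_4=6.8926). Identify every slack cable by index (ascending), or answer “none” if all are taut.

i=1: geometric 7.2111 vs commanded 8.3612 ⇒ slack
i=2: geometric 4.0000 vs commanded 4.0000 ⇒ taut
i=3: geometric 5.6569 vs commanded 5.6568 ⇒ taut
i=4: geometric 5.6569 vs commanded 6.8926 ⇒ slack

1, 4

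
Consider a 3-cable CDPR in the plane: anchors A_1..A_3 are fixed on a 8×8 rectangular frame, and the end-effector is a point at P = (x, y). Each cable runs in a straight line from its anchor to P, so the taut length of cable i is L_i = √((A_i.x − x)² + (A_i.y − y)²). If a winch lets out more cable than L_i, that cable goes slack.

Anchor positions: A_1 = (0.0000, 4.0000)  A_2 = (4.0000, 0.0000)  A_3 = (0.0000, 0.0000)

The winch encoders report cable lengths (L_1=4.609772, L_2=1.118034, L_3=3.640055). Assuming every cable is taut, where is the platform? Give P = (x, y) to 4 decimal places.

(3.5000, 1.0000)

expand ‖A_i−P‖²=L_i² and subtract eq 1 (k_i ≔ ‖A_i‖²−L_i²)
k_1 = 0.0000+16.0000−21.2500 = -5.2500
eq1−eq2 → [-8.0000  8.0000]·P = -20.0000
eq1−eq3 → [0.0000  8.0000]·P = 8.0000
2×2 solve → P = (3.5000, 1.0000)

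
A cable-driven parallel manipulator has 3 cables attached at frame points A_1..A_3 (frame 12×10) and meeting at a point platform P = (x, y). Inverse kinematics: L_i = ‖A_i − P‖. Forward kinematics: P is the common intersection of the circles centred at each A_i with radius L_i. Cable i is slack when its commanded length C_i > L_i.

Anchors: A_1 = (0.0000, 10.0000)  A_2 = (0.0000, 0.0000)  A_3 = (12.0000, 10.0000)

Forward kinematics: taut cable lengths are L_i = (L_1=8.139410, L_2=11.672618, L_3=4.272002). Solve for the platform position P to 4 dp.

(8.0000, 8.5000)

circle eqns → linear via eq_j − eq_1; set c_j = A_j·A_j − L_j²
c_1 = 0.0000+100.0000−66.2500 = 33.7500
0.0000·x + 20.0000·y = c_1−c_2 = 170.0000
-24.0000·x + 0.0000·y = c_1−c_3 = -192.0000
solve first two rows → x=8.0000, y=8.5000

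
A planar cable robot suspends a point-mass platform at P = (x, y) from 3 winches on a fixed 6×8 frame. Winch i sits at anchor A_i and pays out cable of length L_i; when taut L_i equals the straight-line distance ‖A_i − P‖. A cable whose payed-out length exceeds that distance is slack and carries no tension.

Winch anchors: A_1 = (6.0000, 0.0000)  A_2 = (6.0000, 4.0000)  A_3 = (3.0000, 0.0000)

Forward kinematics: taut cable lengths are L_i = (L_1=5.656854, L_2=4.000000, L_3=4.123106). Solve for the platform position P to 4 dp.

expand ‖A_i−P‖²=L_i² and subtract eq 1 (c_i ≔ ‖A_i‖²−L_i²)
c_1 = 36.0000+0.0000−32.0000 = 4.0000
eq1−eq2 → [0.0000  -8.0000]·P = -32.0000
eq1−eq3 → [6.0000  0.0000]·P = 12.0000
2×2 solve → P = (2.0000, 4.0000)

(2.0000, 4.0000)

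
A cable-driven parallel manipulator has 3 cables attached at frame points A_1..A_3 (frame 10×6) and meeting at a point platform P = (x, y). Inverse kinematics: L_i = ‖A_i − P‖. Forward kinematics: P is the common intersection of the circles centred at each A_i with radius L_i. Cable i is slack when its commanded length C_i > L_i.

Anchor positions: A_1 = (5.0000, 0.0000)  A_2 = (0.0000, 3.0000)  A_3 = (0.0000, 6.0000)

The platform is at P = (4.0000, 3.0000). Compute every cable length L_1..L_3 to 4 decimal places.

(3.1623, 4.0000, 5.0000)

cable 1: Δx=1.0000, Δy=-3.0000; L_1 = √(Δx²+Δy²) = 3.1623
cable 2: Δx=-4.0000, Δy=0.0000; L_2 = √(Δx²+Δy²) = 4.0000
cable 3: Δx=-4.0000, Δy=3.0000; L_3 = √(Δx²+Δy²) = 5.0000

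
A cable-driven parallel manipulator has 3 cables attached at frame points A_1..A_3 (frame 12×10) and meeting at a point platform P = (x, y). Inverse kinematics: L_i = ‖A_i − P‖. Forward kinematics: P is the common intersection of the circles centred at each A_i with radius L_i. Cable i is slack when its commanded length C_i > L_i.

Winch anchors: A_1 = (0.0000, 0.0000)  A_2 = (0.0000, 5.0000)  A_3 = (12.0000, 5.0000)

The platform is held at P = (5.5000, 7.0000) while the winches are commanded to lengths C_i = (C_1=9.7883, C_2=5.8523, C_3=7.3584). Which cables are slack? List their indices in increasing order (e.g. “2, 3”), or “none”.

1, 3

i=1: geometric 8.9022 vs commanded 9.7883 ⇒ slack
i=2: geometric 5.8523 vs commanded 5.8523 ⇒ taut
i=3: geometric 6.8007 vs commanded 7.3584 ⇒ slack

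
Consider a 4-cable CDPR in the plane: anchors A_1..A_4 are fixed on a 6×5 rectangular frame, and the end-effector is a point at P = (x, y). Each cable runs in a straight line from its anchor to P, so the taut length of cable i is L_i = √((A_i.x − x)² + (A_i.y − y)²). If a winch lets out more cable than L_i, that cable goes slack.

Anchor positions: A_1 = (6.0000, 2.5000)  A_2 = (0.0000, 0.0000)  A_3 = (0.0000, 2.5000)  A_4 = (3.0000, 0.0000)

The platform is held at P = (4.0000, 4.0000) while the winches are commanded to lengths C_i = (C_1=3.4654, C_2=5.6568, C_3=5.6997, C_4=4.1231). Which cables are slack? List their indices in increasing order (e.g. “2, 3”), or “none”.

1, 3

cable 1: √((2.0000)²+(-1.5000)²)=2.5000, C_1=3.4654: slack
cable 2: √((-4.0000)²+(-4.0000)²)=5.6569, C_2=5.6568: taut
cable 3: √((-4.0000)²+(-1.5000)²)=4.2720, C_3=5.6997: slack
cable 4: √((-1.0000)²+(-4.0000)²)=4.1231, C_4=4.1231: taut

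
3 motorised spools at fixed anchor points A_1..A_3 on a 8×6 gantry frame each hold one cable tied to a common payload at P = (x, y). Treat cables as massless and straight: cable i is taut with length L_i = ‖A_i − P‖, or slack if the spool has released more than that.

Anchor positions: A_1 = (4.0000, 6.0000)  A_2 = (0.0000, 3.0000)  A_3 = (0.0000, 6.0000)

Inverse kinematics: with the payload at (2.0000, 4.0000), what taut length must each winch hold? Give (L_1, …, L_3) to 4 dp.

L_1: Δ = A_1−P = (2.0000, 2.0000) → ‖Δ‖ = √8.0000 = 2.8284
L_2: Δ = A_2−P = (-2.0000, -1.0000) → ‖Δ‖ = √5.0000 = 2.2361
L_3: Δ = A_3−P = (-2.0000, 2.0000) → ‖Δ‖ = √8.0000 = 2.8284

(2.8284, 2.2361, 2.8284)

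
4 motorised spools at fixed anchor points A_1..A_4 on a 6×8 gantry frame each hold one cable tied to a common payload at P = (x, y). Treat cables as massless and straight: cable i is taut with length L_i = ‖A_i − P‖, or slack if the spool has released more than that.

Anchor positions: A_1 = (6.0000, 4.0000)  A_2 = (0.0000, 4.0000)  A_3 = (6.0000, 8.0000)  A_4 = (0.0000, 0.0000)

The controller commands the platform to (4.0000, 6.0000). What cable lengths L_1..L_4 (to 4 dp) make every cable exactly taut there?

(2.8284, 4.4721, 2.8284, 7.2111)

L_1: Δ = A_1−P = (2.0000, -2.0000) → ‖Δ‖ = √8.0000 = 2.8284
L_2: Δ = A_2−P = (-4.0000, -2.0000) → ‖Δ‖ = √20.0000 = 4.4721
L_3: Δ = A_3−P = (2.0000, 2.0000) → ‖Δ‖ = √8.0000 = 2.8284
L_4: Δ = A_4−P = (-4.0000, -6.0000) → ‖Δ‖ = √52.0000 = 7.2111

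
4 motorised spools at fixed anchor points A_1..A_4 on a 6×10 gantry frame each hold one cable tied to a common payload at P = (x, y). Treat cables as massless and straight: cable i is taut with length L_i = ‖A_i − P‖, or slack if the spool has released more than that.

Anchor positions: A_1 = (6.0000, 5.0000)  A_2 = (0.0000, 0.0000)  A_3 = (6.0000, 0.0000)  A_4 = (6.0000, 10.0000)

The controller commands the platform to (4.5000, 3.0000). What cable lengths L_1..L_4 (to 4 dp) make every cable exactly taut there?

(2.5000, 5.4083, 3.3541, 7.1589)

L_1 = √((6.0000−4.5000)² + (5.0000−3.0000)²) = 2.5000
L_2 = √((0.0000−4.5000)² + (0.0000−3.0000)²) = 5.4083
L_3 = √((6.0000−4.5000)² + (0.0000−3.0000)²) = 3.3541
L_4 = √((6.0000−4.5000)² + (10.0000−3.0000)²) = 7.1589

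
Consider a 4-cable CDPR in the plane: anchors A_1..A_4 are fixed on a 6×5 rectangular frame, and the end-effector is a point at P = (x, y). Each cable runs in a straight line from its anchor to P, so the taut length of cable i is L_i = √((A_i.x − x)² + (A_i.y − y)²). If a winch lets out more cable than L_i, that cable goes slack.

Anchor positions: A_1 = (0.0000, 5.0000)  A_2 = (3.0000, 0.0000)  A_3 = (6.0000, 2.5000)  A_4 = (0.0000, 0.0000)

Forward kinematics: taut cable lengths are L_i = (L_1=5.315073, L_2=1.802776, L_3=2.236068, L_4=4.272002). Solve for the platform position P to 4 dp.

each cable: (A_i−P)·(A_i−P) = L_i²; let c_i = ‖A_i‖²−L_i²
c_1 = 0.0000+25.0000−28.2500 = -3.2500
row 1: -6.0000x + 10.0000y = -9.0000  (c_2=5.7500)
row 2: -12.0000x + 5.0000y = -40.5000  (c_3=37.2500)
row 3: 0.0000x + 10.0000y = 15.0000  (c_4=-18.2500)
Cramer on rows 1–2 → x = 4.0000, y = 1.5000
check cable 4: ‖A_4−P‖² = 18.2500 ≈ L_4² = 18.2500 ✓

(4.0000, 1.5000)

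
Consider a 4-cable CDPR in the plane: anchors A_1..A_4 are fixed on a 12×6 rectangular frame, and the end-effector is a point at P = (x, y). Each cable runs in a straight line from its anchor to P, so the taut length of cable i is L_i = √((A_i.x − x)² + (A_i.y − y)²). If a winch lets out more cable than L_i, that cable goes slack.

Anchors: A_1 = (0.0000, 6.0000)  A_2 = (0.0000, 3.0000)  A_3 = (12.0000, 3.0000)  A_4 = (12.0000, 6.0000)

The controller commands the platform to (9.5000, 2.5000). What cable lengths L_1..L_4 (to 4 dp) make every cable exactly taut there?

cable 1: Δx=-9.5000, Δy=3.5000; L_1 = √(Δx²+Δy²) = 10.1242
cable 2: Δx=-9.5000, Δy=0.5000; L_2 = √(Δx²+Δy²) = 9.5131
cable 3: Δx=2.5000, Δy=0.5000; L_3 = √(Δx²+Δy²) = 2.5495
cable 4: Δx=2.5000, Δy=3.5000; L_4 = √(Δx²+Δy²) = 4.3012

(10.1242, 9.5131, 2.5495, 4.3012)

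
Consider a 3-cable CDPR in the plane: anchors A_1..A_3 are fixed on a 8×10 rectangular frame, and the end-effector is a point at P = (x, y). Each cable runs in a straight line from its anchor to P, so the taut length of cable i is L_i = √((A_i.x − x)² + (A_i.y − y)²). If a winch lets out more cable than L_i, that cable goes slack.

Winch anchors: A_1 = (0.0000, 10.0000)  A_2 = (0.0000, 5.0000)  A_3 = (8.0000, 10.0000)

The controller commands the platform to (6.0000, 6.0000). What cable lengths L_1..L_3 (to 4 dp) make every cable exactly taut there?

(7.2111, 6.0828, 4.4721)

L_1 = √((0.0000−6.0000)² + (10.0000−6.0000)²) = 7.2111
L_2 = √((0.0000−6.0000)² + (5.0000−6.0000)²) = 6.0828
L_3 = √((8.0000−6.0000)² + (10.0000−6.0000)²) = 4.4721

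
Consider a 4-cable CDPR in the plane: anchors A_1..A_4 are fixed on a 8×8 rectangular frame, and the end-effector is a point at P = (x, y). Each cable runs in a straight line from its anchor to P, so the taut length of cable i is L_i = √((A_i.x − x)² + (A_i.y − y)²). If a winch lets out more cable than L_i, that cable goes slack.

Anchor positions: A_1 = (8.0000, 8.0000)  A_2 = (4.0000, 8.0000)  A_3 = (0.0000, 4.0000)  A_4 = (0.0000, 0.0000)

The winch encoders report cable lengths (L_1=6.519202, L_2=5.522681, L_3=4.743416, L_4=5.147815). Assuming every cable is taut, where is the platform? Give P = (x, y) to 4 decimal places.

(4.5000, 2.5000)

each cable: (A_i−P)·(A_i−P) = L_i²; let c_i = ‖A_i‖²−L_i²
c_1 = 64.0000+64.0000−42.5000 = 85.5000
row 1: 8.0000x + 0.0000y = 36.0000  (c_2=49.5000)
row 2: 16.0000x + 8.0000y = 92.0000  (c_3=-6.5000)
row 3: 16.0000x + 16.0000y = 112.0000  (c_4=-26.5000)
Cramer on rows 1–2 → x = 4.5000, y = 2.5000
check cable 4: ‖A_4−P‖² = 26.5000 ≈ L_4² = 26.5000 ✓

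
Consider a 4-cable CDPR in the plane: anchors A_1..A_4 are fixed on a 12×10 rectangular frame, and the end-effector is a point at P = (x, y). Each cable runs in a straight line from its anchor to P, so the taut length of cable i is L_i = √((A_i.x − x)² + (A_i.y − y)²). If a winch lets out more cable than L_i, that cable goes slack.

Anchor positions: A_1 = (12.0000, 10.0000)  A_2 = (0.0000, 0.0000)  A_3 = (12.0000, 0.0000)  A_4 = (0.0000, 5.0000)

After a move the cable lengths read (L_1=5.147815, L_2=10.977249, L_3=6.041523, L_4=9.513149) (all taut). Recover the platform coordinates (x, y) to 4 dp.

(9.5000, 5.5000)

each cable: (A_i−P)·(A_i−P) = L_i²; let q_i = ‖A_i‖²−L_i²
q_1 = 144.0000+100.0000−26.5000 = 217.5000
row 1: 24.0000x + 20.0000y = 338.0000  (q_2=-120.5000)
row 2: 0.0000x + 20.0000y = 110.0000  (q_3=107.5000)
row 3: 24.0000x + 10.0000y = 283.0000  (q_4=-65.5000)
Cramer on rows 1–2 → x = 9.5000, y = 5.5000
check cable 4: ‖A_4−P‖² = 90.5000 ≈ L_4² = 90.5000 ✓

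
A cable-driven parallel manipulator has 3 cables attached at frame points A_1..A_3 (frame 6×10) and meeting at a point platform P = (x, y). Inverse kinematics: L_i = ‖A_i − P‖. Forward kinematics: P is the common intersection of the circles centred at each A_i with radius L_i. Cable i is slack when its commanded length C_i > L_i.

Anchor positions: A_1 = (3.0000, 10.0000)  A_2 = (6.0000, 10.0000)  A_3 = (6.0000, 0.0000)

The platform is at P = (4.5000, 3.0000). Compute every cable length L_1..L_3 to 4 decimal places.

(7.1589, 7.1589, 3.3541)

L_1 = √((3.0000−4.5000)² + (10.0000−3.0000)²) = 7.1589
L_2 = √((6.0000−4.5000)² + (10.0000−3.0000)²) = 7.1589
L_3 = √((6.0000−4.5000)² + (0.0000−3.0000)²) = 3.3541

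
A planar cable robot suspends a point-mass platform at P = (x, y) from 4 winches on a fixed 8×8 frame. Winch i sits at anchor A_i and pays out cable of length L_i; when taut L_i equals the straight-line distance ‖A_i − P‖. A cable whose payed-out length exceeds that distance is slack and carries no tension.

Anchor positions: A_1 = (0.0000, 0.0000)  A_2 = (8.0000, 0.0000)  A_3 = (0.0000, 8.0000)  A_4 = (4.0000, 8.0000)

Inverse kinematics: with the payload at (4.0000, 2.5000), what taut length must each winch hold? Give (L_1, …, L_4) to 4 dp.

(4.7170, 4.7170, 6.8007, 5.5000)

L_1: Δ = A_1−P = (-4.0000, -2.5000) → ‖Δ‖ = √22.2500 = 4.7170
L_2: Δ = A_2−P = (4.0000, -2.5000) → ‖Δ‖ = √22.2500 = 4.7170
L_3: Δ = A_3−P = (-4.0000, 5.5000) → ‖Δ‖ = √46.2500 = 6.8007
L_4: Δ = A_4−P = (0.0000, 5.5000) → ‖Δ‖ = √30.2500 = 5.5000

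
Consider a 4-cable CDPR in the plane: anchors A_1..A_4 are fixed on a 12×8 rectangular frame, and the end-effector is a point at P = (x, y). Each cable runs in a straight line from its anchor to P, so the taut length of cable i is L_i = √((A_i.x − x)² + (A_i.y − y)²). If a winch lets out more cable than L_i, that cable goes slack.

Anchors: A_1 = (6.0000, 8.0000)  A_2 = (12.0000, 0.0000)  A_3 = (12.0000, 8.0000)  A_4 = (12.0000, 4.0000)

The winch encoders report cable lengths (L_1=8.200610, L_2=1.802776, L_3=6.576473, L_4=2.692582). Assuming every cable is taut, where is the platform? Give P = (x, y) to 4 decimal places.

(11.0000, 1.5000)

circle eqns → linear via eq_j − eq_1; set k_j = A_j·A_j − L_j²
k_1 = 36.0000+64.0000−67.2500 = 32.7500
-12.0000·x + 16.0000·y = k_1−k_2 = -108.0000
-12.0000·x + 0.0000·y = k_1−k_3 = -132.0000
-12.0000·x + 8.0000·y = k_1−k_4 = -120.0000
solve first two rows → x=11.0000, y=1.5000
check cable 4: ‖A_4−P‖² = 7.2500 ≈ L_4² = 7.2500 ✓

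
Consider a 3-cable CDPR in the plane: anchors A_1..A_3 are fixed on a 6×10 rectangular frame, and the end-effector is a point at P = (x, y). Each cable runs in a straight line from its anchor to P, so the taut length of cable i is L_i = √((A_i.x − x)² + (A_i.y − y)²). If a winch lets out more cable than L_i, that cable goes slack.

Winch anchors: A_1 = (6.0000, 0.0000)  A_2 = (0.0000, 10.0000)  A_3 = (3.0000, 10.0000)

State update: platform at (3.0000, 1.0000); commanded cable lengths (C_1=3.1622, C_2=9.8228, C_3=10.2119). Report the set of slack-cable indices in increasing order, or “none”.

2, 3

cable 1: L_1 = ‖A_1−P‖ = 3.1623;  C_1 = 3.1622 → taut
cable 2: L_2 = ‖A_2−P‖ = 9.4868;  C_2 = 9.8228 → slack
cable 3: L_3 = ‖A_3−P‖ = 9.0000;  C_3 = 10.2119 → slack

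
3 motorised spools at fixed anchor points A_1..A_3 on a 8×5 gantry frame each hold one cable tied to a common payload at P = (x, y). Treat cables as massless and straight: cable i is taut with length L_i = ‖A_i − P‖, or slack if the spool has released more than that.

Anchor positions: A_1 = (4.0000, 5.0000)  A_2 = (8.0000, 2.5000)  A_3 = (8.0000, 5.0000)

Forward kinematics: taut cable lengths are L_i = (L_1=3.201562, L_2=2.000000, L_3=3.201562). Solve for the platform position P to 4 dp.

each cable: (A_i−P)·(A_i−P) = L_i²; let q_i = ‖A_i‖²−L_i²
q_1 = 16.0000+25.0000−10.2500 = 30.7500
row 1: -8.0000x + 5.0000y = -35.5000  (q_2=66.2500)
row 2: -8.0000x + 0.0000y = -48.0000  (q_3=78.7500)
Cramer on rows 1–2 → x = 6.0000, y = 2.5000

(6.0000, 2.5000)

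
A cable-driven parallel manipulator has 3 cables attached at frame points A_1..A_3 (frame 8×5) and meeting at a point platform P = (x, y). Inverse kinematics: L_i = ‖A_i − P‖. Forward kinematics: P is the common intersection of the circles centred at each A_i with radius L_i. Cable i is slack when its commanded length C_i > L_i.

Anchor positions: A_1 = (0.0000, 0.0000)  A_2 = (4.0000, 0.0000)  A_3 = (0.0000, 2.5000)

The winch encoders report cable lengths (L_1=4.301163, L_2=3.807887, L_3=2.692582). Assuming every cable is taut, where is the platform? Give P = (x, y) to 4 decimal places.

expand ‖A_i−P‖²=L_i² and subtract eq 1 (c_i ≔ ‖A_i‖²−L_i²)
c_1 = 0.0000+0.0000−18.5000 = -18.5000
eq1−eq2 → [-8.0000  0.0000]·P = -20.0000
eq1−eq3 → [0.0000  -5.0000]·P = -17.5000
2×2 solve → P = (2.5000, 3.5000)

(2.5000, 3.5000)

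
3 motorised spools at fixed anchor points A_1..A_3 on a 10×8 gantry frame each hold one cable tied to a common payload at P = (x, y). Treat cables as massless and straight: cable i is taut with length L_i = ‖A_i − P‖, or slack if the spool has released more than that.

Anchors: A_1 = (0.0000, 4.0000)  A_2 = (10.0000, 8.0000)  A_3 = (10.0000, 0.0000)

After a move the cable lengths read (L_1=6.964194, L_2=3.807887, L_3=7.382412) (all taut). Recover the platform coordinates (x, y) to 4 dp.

(6.5000, 6.5000)

circle eqns → linear via eq_j − eq_1; set q_j = A_j·A_j − L_j²
q_1 = 0.0000+16.0000−48.5000 = -32.5000
-20.0000·x − 8.0000·y = q_1−q_2 = -182.0000
-20.0000·x + 8.0000·y = q_1−q_3 = -78.0000
solve first two rows → x=6.5000, y=6.5000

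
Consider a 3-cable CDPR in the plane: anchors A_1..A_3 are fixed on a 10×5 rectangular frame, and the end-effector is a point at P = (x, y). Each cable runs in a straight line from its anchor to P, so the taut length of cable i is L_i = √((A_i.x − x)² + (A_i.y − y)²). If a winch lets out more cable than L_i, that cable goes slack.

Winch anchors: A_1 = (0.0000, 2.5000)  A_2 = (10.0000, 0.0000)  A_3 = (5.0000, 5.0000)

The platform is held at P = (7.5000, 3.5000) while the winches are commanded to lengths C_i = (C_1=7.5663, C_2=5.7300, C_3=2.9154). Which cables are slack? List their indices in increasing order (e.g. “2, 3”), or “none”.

2

cable 1: √((-7.5000)²+(-1.0000)²)=7.5664, C_1=7.5663: taut
cable 2: √((2.5000)²+(-3.5000)²)=4.3012, C_2=5.7300: slack
cable 3: √((-2.5000)²+(1.5000)²)=2.9155, C_3=2.9154: taut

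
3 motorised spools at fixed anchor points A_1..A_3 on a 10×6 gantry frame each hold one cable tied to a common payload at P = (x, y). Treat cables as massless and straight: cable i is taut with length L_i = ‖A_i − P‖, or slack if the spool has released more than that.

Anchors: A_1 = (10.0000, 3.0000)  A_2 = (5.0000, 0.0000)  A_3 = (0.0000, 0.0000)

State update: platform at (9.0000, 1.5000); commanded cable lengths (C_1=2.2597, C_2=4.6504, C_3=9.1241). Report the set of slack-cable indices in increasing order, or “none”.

1, 2

i=1: geometric 1.8028 vs commanded 2.2597 ⇒ slack
i=2: geometric 4.2720 vs commanded 4.6504 ⇒ slack
i=3: geometric 9.1241 vs commanded 9.1241 ⇒ taut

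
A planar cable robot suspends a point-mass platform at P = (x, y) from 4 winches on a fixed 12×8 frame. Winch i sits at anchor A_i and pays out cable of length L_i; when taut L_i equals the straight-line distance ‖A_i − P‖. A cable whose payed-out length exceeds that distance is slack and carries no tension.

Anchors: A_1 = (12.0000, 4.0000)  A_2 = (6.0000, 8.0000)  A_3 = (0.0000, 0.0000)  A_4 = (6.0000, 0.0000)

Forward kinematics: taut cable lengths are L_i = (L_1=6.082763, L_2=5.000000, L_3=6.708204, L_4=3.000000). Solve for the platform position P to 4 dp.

expand ‖A_i−P‖²=L_i² and subtract eq 1 (c_i ≔ ‖A_i‖²−L_i²)
c_1 = 144.0000+16.0000−37.0000 = 123.0000
eq1−eq2 → [12.0000  -8.0000]·P = 48.0000
eq1−eq3 → [24.0000  8.0000]·P = 168.0000
eq1−eq4 → [12.0000  8.0000]·P = 96.0000
2×2 solve → P = (6.0000, 3.0000)
check cable 4: ‖A_4−P‖² = 9.0000 ≈ L_4² = 9.0000 ✓

(6.0000, 3.0000)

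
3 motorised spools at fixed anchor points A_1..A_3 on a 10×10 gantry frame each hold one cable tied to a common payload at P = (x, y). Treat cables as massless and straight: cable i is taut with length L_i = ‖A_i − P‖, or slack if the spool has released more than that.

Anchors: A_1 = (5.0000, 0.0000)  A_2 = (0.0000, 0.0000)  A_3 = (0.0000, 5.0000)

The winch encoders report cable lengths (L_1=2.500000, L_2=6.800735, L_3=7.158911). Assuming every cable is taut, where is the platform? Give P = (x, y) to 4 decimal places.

(6.5000, 2.0000)

circle eqns → linear via eq_j − eq_1; set k_j = A_j·A_j − L_j²
k_1 = 25.0000+0.0000−6.2500 = 18.7500
10.0000·x + 0.0000·y = k_1−k_2 = 65.0000
10.0000·x − 10.0000·y = k_1−k_3 = 45.0000
solve first two rows → x=6.5000, y=2.0000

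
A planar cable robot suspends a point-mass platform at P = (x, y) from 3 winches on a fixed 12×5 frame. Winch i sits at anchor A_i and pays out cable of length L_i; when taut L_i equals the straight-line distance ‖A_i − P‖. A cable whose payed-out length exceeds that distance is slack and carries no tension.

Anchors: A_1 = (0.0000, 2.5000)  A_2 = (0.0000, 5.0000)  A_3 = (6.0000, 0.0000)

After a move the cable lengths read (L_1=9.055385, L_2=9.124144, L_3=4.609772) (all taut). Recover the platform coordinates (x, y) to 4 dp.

circle eqns → linear via eq_j − eq_1; set q_j = A_j·A_j − L_j²
q_1 = 0.0000+6.2500−82.0000 = -75.7500
0.0000·x − 5.0000·y = q_1−q_2 = -17.5000
-12.0000·x + 5.0000·y = q_1−q_3 = -90.5000
solve first two rows → x=9.0000, y=3.5000

(9.0000, 3.5000)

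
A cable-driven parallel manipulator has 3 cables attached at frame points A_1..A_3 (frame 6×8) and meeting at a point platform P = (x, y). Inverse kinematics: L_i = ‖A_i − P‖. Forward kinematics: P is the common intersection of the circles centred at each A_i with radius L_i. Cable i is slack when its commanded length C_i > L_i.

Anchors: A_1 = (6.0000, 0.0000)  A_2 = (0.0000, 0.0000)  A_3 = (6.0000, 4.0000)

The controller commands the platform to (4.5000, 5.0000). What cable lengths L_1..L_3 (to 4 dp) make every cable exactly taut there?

(5.2202, 6.7268, 1.8028)

L_1: Δ = A_1−P = (1.5000, -5.0000) → ‖Δ‖ = √27.2500 = 5.2202
L_2: Δ = A_2−P = (-4.5000, -5.0000) → ‖Δ‖ = √45.2500 = 6.7268
L_3: Δ = A_3−P = (1.5000, -1.0000) → ‖Δ‖ = √3.2500 = 1.8028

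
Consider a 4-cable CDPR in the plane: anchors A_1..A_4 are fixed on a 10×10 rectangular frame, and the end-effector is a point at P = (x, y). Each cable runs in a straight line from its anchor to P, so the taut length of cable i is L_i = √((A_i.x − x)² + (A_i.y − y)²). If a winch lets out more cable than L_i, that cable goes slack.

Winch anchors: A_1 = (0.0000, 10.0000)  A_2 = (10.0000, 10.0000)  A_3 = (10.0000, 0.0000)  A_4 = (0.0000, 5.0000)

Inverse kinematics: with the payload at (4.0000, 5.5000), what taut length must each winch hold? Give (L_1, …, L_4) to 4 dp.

cable 1: Δx=-4.0000, Δy=4.5000; L_1 = √(Δx²+Δy²) = 6.0208
cable 2: Δx=6.0000, Δy=4.5000; L_2 = √(Δx²+Δy²) = 7.5000
cable 3: Δx=6.0000, Δy=-5.5000; L_3 = √(Δx²+Δy²) = 8.1394
cable 4: Δx=-4.0000, Δy=-0.5000; L_4 = √(Δx²+Δy²) = 4.0311

(6.0208, 7.5000, 8.1394, 4.0311)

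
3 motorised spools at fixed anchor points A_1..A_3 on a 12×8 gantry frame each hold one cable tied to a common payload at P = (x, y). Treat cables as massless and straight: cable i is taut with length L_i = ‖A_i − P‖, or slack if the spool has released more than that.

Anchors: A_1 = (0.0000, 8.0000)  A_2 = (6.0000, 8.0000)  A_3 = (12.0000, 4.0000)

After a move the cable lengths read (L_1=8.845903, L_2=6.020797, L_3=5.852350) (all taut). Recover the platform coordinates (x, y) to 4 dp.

circle eqns → linear via eq_j − eq_1; set q_j = A_j·A_j − L_j²
q_1 = 0.0000+64.0000−78.2500 = -14.2500
-12.0000·x + 0.0000·y = q_1−q_2 = -78.0000
-24.0000·x + 8.0000·y = q_1−q_3 = -140.0000
solve first two rows → x=6.5000, y=2.0000

(6.5000, 2.0000)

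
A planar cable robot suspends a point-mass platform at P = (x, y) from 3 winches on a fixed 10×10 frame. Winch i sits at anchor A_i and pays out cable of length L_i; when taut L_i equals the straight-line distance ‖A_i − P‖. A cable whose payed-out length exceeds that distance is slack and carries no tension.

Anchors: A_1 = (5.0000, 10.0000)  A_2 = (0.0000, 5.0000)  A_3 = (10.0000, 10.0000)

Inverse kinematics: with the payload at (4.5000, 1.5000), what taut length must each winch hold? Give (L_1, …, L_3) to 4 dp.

L_1 = √((5.0000−4.5000)² + (10.0000−1.5000)²) = 8.5147
L_2 = √((0.0000−4.5000)² + (5.0000−1.5000)²) = 5.7009
L_3 = √((10.0000−4.5000)² + (10.0000−1.5000)²) = 10.1242

(8.5147, 5.7009, 10.1242)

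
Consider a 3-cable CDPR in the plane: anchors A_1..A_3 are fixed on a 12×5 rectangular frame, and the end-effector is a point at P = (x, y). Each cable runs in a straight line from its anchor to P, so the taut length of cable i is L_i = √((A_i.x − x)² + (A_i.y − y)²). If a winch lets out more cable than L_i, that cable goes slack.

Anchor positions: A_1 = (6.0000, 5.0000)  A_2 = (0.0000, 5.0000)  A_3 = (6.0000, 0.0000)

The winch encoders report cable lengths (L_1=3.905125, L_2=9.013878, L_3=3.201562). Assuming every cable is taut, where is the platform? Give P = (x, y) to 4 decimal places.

each cable: (A_i−P)·(A_i−P) = L_i²; let c_i = ‖A_i‖²−L_i²
c_1 = 36.0000+25.0000−15.2500 = 45.7500
row 1: 12.0000x + 0.0000y = 102.0000  (c_2=-56.2500)
row 2: 0.0000x + 10.0000y = 20.0000  (c_3=25.7500)
Cramer on rows 1–2 → x = 8.5000, y = 2.0000

(8.5000, 2.0000)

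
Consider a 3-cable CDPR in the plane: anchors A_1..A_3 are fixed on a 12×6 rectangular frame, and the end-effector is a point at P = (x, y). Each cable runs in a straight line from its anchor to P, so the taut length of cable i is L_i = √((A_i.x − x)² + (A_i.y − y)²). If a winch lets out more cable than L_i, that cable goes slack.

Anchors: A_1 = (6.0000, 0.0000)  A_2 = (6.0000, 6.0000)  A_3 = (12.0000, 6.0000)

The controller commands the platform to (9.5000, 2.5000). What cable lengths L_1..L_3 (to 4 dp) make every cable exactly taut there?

(4.3012, 4.9497, 4.3012)

L_1: Δ = A_1−P = (-3.5000, -2.5000) → ‖Δ‖ = √18.5000 = 4.3012
L_2: Δ = A_2−P = (-3.5000, 3.5000) → ‖Δ‖ = √24.5000 = 4.9497
L_3: Δ = A_3−P = (2.5000, 3.5000) → ‖Δ‖ = √18.5000 = 4.3012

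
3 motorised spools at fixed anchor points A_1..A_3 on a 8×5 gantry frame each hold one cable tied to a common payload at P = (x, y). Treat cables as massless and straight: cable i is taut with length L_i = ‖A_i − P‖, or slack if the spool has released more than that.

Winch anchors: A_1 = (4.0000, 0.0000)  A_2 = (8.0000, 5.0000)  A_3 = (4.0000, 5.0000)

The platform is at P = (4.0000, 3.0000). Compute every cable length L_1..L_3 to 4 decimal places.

(3.0000, 4.4721, 2.0000)

cable 1: Δx=0.0000, Δy=-3.0000; L_1 = √(Δx²+Δy²) = 3.0000
cable 2: Δx=4.0000, Δy=2.0000; L_2 = √(Δx²+Δy²) = 4.4721
cable 3: Δx=0.0000, Δy=2.0000; L_3 = √(Δx²+Δy²) = 2.0000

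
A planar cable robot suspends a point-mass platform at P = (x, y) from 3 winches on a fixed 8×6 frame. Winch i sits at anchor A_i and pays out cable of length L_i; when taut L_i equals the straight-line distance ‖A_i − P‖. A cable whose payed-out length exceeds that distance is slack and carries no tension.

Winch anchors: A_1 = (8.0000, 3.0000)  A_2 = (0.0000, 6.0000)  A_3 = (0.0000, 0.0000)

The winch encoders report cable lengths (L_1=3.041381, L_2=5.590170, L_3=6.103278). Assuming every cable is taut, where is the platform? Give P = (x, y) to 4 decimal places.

expand ‖A_i−P‖²=L_i² and subtract eq 1 (k_i ≔ ‖A_i‖²−L_i²)
k_1 = 64.0000+9.0000−9.2500 = 63.7500
eq1−eq2 → [16.0000  -6.0000]·P = 59.0000
eq1−eq3 → [16.0000  6.0000]·P = 101.0000
2×2 solve → P = (5.0000, 3.5000)

(5.0000, 3.5000)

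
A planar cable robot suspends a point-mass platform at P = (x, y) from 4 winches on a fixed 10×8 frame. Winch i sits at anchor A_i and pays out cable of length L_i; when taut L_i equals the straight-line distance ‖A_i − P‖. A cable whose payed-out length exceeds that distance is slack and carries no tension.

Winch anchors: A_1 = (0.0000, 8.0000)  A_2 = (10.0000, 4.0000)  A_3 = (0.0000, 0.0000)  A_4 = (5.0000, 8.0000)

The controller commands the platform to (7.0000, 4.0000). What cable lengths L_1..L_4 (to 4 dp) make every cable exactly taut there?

(8.0623, 3.0000, 8.0623, 4.4721)

L_1 = √((0.0000−7.0000)² + (8.0000−4.0000)²) = 8.0623
L_2 = √((10.0000−7.0000)² + (4.0000−4.0000)²) = 3.0000
L_3 = √((0.0000−7.0000)² + (0.0000−4.0000)²) = 8.0623
L_4 = √((5.0000−7.0000)² + (8.0000−4.0000)²) = 4.4721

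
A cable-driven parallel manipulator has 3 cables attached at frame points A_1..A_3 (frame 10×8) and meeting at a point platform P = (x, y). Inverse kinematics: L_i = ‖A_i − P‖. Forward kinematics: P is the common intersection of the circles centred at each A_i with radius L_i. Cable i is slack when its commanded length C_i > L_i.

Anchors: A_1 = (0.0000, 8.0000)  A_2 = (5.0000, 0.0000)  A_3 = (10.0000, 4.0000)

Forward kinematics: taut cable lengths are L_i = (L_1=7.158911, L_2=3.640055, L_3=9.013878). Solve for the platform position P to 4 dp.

each cable: (A_i−P)·(A_i−P) = L_i²; let q_i = ‖A_i‖²−L_i²
q_1 = 0.0000+64.0000−51.2500 = 12.7500
row 1: -10.0000x + 16.0000y = 1.0000  (q_2=11.7500)
row 2: -20.0000x + 8.0000y = -22.0000  (q_3=34.7500)
Cramer on rows 1–2 → x = 1.5000, y = 1.0000

(1.5000, 1.0000)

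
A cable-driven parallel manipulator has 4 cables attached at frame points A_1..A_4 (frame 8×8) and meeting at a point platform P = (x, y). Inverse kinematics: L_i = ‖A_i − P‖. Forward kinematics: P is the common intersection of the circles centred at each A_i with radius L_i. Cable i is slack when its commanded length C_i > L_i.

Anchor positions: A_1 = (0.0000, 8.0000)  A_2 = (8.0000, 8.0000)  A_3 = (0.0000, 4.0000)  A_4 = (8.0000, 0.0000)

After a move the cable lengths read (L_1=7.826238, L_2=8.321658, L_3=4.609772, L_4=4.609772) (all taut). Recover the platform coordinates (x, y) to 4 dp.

circle eqns → linear via eq_j − eq_1; set k_j = A_j·A_j − L_j²
k_1 = 0.0000+64.0000−61.2500 = 2.7500
-16.0000·x + 0.0000·y = k_1−k_2 = -56.0000
0.0000·x + 8.0000·y = k_1−k_3 = 8.0000
-16.0000·x + 16.0000·y = k_1−k_4 = -40.0000
solve first two rows → x=3.5000, y=1.0000
check cable 4: ‖A_4−P‖² = 21.2500 ≈ L_4² = 21.2500 ✓

(3.5000, 1.0000)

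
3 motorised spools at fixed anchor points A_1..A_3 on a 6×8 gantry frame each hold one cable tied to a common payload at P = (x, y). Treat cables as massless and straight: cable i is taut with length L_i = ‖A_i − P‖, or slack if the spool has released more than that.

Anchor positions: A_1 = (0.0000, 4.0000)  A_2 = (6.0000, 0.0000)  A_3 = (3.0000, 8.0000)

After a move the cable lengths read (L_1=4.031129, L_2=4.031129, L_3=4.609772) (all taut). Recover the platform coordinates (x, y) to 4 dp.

each cable: (A_i−P)·(A_i−P) = L_i²; let k_i = ‖A_i‖²−L_i²
k_1 = 0.0000+16.0000−16.2500 = -0.2500
row 1: -12.0000x + 8.0000y = -20.0000  (k_2=19.7500)
row 2: -6.0000x − 8.0000y = -52.0000  (k_3=51.7500)
Cramer on rows 1–2 → x = 4.0000, y = 3.5000

(4.0000, 3.5000)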